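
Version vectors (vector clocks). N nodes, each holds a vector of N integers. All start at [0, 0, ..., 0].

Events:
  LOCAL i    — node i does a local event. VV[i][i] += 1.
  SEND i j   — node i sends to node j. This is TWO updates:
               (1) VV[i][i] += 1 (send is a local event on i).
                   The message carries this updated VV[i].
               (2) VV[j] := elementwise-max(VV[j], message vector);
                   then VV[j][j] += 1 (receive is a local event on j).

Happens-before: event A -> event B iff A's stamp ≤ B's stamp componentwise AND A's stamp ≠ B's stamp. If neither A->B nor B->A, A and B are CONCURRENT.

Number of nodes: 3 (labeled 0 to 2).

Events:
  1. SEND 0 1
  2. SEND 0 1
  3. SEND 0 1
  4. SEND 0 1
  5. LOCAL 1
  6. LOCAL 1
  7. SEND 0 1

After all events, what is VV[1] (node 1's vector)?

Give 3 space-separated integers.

Initial: VV[0]=[0, 0, 0]
Initial: VV[1]=[0, 0, 0]
Initial: VV[2]=[0, 0, 0]
Event 1: SEND 0->1: VV[0][0]++ -> VV[0]=[1, 0, 0], msg_vec=[1, 0, 0]; VV[1]=max(VV[1],msg_vec) then VV[1][1]++ -> VV[1]=[1, 1, 0]
Event 2: SEND 0->1: VV[0][0]++ -> VV[0]=[2, 0, 0], msg_vec=[2, 0, 0]; VV[1]=max(VV[1],msg_vec) then VV[1][1]++ -> VV[1]=[2, 2, 0]
Event 3: SEND 0->1: VV[0][0]++ -> VV[0]=[3, 0, 0], msg_vec=[3, 0, 0]; VV[1]=max(VV[1],msg_vec) then VV[1][1]++ -> VV[1]=[3, 3, 0]
Event 4: SEND 0->1: VV[0][0]++ -> VV[0]=[4, 0, 0], msg_vec=[4, 0, 0]; VV[1]=max(VV[1],msg_vec) then VV[1][1]++ -> VV[1]=[4, 4, 0]
Event 5: LOCAL 1: VV[1][1]++ -> VV[1]=[4, 5, 0]
Event 6: LOCAL 1: VV[1][1]++ -> VV[1]=[4, 6, 0]
Event 7: SEND 0->1: VV[0][0]++ -> VV[0]=[5, 0, 0], msg_vec=[5, 0, 0]; VV[1]=max(VV[1],msg_vec) then VV[1][1]++ -> VV[1]=[5, 7, 0]
Final vectors: VV[0]=[5, 0, 0]; VV[1]=[5, 7, 0]; VV[2]=[0, 0, 0]

Answer: 5 7 0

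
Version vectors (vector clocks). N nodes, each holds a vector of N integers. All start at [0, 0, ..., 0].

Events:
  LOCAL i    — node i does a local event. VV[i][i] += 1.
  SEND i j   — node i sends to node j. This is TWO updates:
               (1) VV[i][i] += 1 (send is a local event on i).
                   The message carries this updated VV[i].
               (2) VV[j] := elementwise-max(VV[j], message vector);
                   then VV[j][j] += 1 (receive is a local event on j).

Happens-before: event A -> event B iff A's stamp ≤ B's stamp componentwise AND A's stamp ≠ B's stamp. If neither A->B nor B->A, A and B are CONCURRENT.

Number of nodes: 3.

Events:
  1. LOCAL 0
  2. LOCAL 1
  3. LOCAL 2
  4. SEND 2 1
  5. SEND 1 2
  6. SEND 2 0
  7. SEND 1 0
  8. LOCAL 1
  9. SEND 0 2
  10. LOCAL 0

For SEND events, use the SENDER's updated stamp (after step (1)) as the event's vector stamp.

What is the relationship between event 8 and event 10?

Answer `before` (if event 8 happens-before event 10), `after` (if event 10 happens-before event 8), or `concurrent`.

Initial: VV[0]=[0, 0, 0]
Initial: VV[1]=[0, 0, 0]
Initial: VV[2]=[0, 0, 0]
Event 1: LOCAL 0: VV[0][0]++ -> VV[0]=[1, 0, 0]
Event 2: LOCAL 1: VV[1][1]++ -> VV[1]=[0, 1, 0]
Event 3: LOCAL 2: VV[2][2]++ -> VV[2]=[0, 0, 1]
Event 4: SEND 2->1: VV[2][2]++ -> VV[2]=[0, 0, 2], msg_vec=[0, 0, 2]; VV[1]=max(VV[1],msg_vec) then VV[1][1]++ -> VV[1]=[0, 2, 2]
Event 5: SEND 1->2: VV[1][1]++ -> VV[1]=[0, 3, 2], msg_vec=[0, 3, 2]; VV[2]=max(VV[2],msg_vec) then VV[2][2]++ -> VV[2]=[0, 3, 3]
Event 6: SEND 2->0: VV[2][2]++ -> VV[2]=[0, 3, 4], msg_vec=[0, 3, 4]; VV[0]=max(VV[0],msg_vec) then VV[0][0]++ -> VV[0]=[2, 3, 4]
Event 7: SEND 1->0: VV[1][1]++ -> VV[1]=[0, 4, 2], msg_vec=[0, 4, 2]; VV[0]=max(VV[0],msg_vec) then VV[0][0]++ -> VV[0]=[3, 4, 4]
Event 8: LOCAL 1: VV[1][1]++ -> VV[1]=[0, 5, 2]
Event 9: SEND 0->2: VV[0][0]++ -> VV[0]=[4, 4, 4], msg_vec=[4, 4, 4]; VV[2]=max(VV[2],msg_vec) then VV[2][2]++ -> VV[2]=[4, 4, 5]
Event 10: LOCAL 0: VV[0][0]++ -> VV[0]=[5, 4, 4]
Event 8 stamp: [0, 5, 2]
Event 10 stamp: [5, 4, 4]
[0, 5, 2] <= [5, 4, 4]? False
[5, 4, 4] <= [0, 5, 2]? False
Relation: concurrent

Answer: concurrent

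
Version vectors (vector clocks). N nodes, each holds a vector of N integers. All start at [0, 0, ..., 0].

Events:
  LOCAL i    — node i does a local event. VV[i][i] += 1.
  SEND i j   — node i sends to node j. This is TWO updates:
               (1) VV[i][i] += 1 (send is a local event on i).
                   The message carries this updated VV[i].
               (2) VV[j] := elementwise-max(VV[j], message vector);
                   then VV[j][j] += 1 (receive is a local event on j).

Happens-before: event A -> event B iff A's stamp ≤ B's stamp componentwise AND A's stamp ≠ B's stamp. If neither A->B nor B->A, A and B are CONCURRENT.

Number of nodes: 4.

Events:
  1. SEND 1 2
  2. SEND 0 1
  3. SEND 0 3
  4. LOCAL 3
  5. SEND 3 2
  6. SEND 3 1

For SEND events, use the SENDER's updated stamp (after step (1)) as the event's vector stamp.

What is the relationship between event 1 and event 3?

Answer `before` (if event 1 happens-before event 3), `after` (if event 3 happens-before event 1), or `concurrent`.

Answer: concurrent

Derivation:
Initial: VV[0]=[0, 0, 0, 0]
Initial: VV[1]=[0, 0, 0, 0]
Initial: VV[2]=[0, 0, 0, 0]
Initial: VV[3]=[0, 0, 0, 0]
Event 1: SEND 1->2: VV[1][1]++ -> VV[1]=[0, 1, 0, 0], msg_vec=[0, 1, 0, 0]; VV[2]=max(VV[2],msg_vec) then VV[2][2]++ -> VV[2]=[0, 1, 1, 0]
Event 2: SEND 0->1: VV[0][0]++ -> VV[0]=[1, 0, 0, 0], msg_vec=[1, 0, 0, 0]; VV[1]=max(VV[1],msg_vec) then VV[1][1]++ -> VV[1]=[1, 2, 0, 0]
Event 3: SEND 0->3: VV[0][0]++ -> VV[0]=[2, 0, 0, 0], msg_vec=[2, 0, 0, 0]; VV[3]=max(VV[3],msg_vec) then VV[3][3]++ -> VV[3]=[2, 0, 0, 1]
Event 4: LOCAL 3: VV[3][3]++ -> VV[3]=[2, 0, 0, 2]
Event 5: SEND 3->2: VV[3][3]++ -> VV[3]=[2, 0, 0, 3], msg_vec=[2, 0, 0, 3]; VV[2]=max(VV[2],msg_vec) then VV[2][2]++ -> VV[2]=[2, 1, 2, 3]
Event 6: SEND 3->1: VV[3][3]++ -> VV[3]=[2, 0, 0, 4], msg_vec=[2, 0, 0, 4]; VV[1]=max(VV[1],msg_vec) then VV[1][1]++ -> VV[1]=[2, 3, 0, 4]
Event 1 stamp: [0, 1, 0, 0]
Event 3 stamp: [2, 0, 0, 0]
[0, 1, 0, 0] <= [2, 0, 0, 0]? False
[2, 0, 0, 0] <= [0, 1, 0, 0]? False
Relation: concurrent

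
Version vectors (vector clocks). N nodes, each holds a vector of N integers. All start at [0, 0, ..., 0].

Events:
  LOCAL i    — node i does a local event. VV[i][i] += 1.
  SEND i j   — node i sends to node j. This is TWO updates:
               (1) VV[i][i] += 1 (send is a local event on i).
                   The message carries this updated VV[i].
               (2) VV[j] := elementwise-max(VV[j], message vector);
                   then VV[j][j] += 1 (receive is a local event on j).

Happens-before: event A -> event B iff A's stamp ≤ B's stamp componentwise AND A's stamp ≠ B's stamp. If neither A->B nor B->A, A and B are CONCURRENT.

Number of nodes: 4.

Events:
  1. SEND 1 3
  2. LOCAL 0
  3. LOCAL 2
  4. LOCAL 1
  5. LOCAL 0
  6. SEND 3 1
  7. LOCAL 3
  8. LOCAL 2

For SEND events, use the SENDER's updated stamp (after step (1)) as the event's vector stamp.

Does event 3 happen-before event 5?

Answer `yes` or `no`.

Answer: no

Derivation:
Initial: VV[0]=[0, 0, 0, 0]
Initial: VV[1]=[0, 0, 0, 0]
Initial: VV[2]=[0, 0, 0, 0]
Initial: VV[3]=[0, 0, 0, 0]
Event 1: SEND 1->3: VV[1][1]++ -> VV[1]=[0, 1, 0, 0], msg_vec=[0, 1, 0, 0]; VV[3]=max(VV[3],msg_vec) then VV[3][3]++ -> VV[3]=[0, 1, 0, 1]
Event 2: LOCAL 0: VV[0][0]++ -> VV[0]=[1, 0, 0, 0]
Event 3: LOCAL 2: VV[2][2]++ -> VV[2]=[0, 0, 1, 0]
Event 4: LOCAL 1: VV[1][1]++ -> VV[1]=[0, 2, 0, 0]
Event 5: LOCAL 0: VV[0][0]++ -> VV[0]=[2, 0, 0, 0]
Event 6: SEND 3->1: VV[3][3]++ -> VV[3]=[0, 1, 0, 2], msg_vec=[0, 1, 0, 2]; VV[1]=max(VV[1],msg_vec) then VV[1][1]++ -> VV[1]=[0, 3, 0, 2]
Event 7: LOCAL 3: VV[3][3]++ -> VV[3]=[0, 1, 0, 3]
Event 8: LOCAL 2: VV[2][2]++ -> VV[2]=[0, 0, 2, 0]
Event 3 stamp: [0, 0, 1, 0]
Event 5 stamp: [2, 0, 0, 0]
[0, 0, 1, 0] <= [2, 0, 0, 0]? False. Equal? False. Happens-before: False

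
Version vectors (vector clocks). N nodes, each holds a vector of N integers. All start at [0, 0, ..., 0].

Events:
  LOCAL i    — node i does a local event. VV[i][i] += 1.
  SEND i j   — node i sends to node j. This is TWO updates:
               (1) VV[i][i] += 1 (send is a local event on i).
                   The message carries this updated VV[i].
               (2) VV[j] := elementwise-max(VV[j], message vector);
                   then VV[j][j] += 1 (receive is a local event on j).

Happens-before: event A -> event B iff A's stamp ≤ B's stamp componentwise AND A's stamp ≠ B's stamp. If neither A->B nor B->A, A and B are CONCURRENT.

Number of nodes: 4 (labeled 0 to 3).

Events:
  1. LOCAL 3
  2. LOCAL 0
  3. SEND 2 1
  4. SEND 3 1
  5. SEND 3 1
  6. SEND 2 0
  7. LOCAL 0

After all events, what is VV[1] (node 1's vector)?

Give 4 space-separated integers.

Initial: VV[0]=[0, 0, 0, 0]
Initial: VV[1]=[0, 0, 0, 0]
Initial: VV[2]=[0, 0, 0, 0]
Initial: VV[3]=[0, 0, 0, 0]
Event 1: LOCAL 3: VV[3][3]++ -> VV[3]=[0, 0, 0, 1]
Event 2: LOCAL 0: VV[0][0]++ -> VV[0]=[1, 0, 0, 0]
Event 3: SEND 2->1: VV[2][2]++ -> VV[2]=[0, 0, 1, 0], msg_vec=[0, 0, 1, 0]; VV[1]=max(VV[1],msg_vec) then VV[1][1]++ -> VV[1]=[0, 1, 1, 0]
Event 4: SEND 3->1: VV[3][3]++ -> VV[3]=[0, 0, 0, 2], msg_vec=[0, 0, 0, 2]; VV[1]=max(VV[1],msg_vec) then VV[1][1]++ -> VV[1]=[0, 2, 1, 2]
Event 5: SEND 3->1: VV[3][3]++ -> VV[3]=[0, 0, 0, 3], msg_vec=[0, 0, 0, 3]; VV[1]=max(VV[1],msg_vec) then VV[1][1]++ -> VV[1]=[0, 3, 1, 3]
Event 6: SEND 2->0: VV[2][2]++ -> VV[2]=[0, 0, 2, 0], msg_vec=[0, 0, 2, 0]; VV[0]=max(VV[0],msg_vec) then VV[0][0]++ -> VV[0]=[2, 0, 2, 0]
Event 7: LOCAL 0: VV[0][0]++ -> VV[0]=[3, 0, 2, 0]
Final vectors: VV[0]=[3, 0, 2, 0]; VV[1]=[0, 3, 1, 3]; VV[2]=[0, 0, 2, 0]; VV[3]=[0, 0, 0, 3]

Answer: 0 3 1 3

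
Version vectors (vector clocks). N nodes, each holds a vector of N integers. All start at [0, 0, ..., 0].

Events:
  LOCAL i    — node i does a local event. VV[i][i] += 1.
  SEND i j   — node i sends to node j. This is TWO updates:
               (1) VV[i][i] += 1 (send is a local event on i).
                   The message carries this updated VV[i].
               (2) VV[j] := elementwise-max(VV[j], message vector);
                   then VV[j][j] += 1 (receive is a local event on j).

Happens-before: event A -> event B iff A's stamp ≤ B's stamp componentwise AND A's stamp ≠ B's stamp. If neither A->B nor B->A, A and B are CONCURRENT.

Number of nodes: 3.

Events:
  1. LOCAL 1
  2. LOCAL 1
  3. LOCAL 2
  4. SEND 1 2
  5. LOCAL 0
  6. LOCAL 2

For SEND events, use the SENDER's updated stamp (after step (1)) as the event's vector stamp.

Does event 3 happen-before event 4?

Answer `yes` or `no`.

Answer: no

Derivation:
Initial: VV[0]=[0, 0, 0]
Initial: VV[1]=[0, 0, 0]
Initial: VV[2]=[0, 0, 0]
Event 1: LOCAL 1: VV[1][1]++ -> VV[1]=[0, 1, 0]
Event 2: LOCAL 1: VV[1][1]++ -> VV[1]=[0, 2, 0]
Event 3: LOCAL 2: VV[2][2]++ -> VV[2]=[0, 0, 1]
Event 4: SEND 1->2: VV[1][1]++ -> VV[1]=[0, 3, 0], msg_vec=[0, 3, 0]; VV[2]=max(VV[2],msg_vec) then VV[2][2]++ -> VV[2]=[0, 3, 2]
Event 5: LOCAL 0: VV[0][0]++ -> VV[0]=[1, 0, 0]
Event 6: LOCAL 2: VV[2][2]++ -> VV[2]=[0, 3, 3]
Event 3 stamp: [0, 0, 1]
Event 4 stamp: [0, 3, 0]
[0, 0, 1] <= [0, 3, 0]? False. Equal? False. Happens-before: False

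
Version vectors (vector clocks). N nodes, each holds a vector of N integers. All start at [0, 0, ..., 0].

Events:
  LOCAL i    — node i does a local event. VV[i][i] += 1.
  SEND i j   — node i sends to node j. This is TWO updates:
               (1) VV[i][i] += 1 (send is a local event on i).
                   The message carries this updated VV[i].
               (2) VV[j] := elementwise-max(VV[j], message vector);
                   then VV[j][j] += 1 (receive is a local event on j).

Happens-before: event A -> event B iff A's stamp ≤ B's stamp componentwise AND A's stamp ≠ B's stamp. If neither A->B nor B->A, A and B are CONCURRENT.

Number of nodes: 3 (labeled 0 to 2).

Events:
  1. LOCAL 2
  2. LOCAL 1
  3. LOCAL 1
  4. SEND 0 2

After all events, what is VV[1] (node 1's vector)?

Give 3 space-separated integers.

Initial: VV[0]=[0, 0, 0]
Initial: VV[1]=[0, 0, 0]
Initial: VV[2]=[0, 0, 0]
Event 1: LOCAL 2: VV[2][2]++ -> VV[2]=[0, 0, 1]
Event 2: LOCAL 1: VV[1][1]++ -> VV[1]=[0, 1, 0]
Event 3: LOCAL 1: VV[1][1]++ -> VV[1]=[0, 2, 0]
Event 4: SEND 0->2: VV[0][0]++ -> VV[0]=[1, 0, 0], msg_vec=[1, 0, 0]; VV[2]=max(VV[2],msg_vec) then VV[2][2]++ -> VV[2]=[1, 0, 2]
Final vectors: VV[0]=[1, 0, 0]; VV[1]=[0, 2, 0]; VV[2]=[1, 0, 2]

Answer: 0 2 0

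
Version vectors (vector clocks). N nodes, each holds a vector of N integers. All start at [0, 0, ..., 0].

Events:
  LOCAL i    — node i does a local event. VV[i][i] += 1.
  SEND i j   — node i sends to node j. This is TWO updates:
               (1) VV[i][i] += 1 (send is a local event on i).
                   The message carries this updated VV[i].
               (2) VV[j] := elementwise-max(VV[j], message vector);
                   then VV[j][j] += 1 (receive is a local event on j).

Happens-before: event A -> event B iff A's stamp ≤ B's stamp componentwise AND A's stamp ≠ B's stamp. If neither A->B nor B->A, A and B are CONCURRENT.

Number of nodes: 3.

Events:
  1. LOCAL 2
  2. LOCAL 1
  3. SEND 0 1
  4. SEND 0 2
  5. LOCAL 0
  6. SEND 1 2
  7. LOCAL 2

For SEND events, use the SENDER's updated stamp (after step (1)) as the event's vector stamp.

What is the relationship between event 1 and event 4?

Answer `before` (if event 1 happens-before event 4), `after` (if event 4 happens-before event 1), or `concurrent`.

Answer: concurrent

Derivation:
Initial: VV[0]=[0, 0, 0]
Initial: VV[1]=[0, 0, 0]
Initial: VV[2]=[0, 0, 0]
Event 1: LOCAL 2: VV[2][2]++ -> VV[2]=[0, 0, 1]
Event 2: LOCAL 1: VV[1][1]++ -> VV[1]=[0, 1, 0]
Event 3: SEND 0->1: VV[0][0]++ -> VV[0]=[1, 0, 0], msg_vec=[1, 0, 0]; VV[1]=max(VV[1],msg_vec) then VV[1][1]++ -> VV[1]=[1, 2, 0]
Event 4: SEND 0->2: VV[0][0]++ -> VV[0]=[2, 0, 0], msg_vec=[2, 0, 0]; VV[2]=max(VV[2],msg_vec) then VV[2][2]++ -> VV[2]=[2, 0, 2]
Event 5: LOCAL 0: VV[0][0]++ -> VV[0]=[3, 0, 0]
Event 6: SEND 1->2: VV[1][1]++ -> VV[1]=[1, 3, 0], msg_vec=[1, 3, 0]; VV[2]=max(VV[2],msg_vec) then VV[2][2]++ -> VV[2]=[2, 3, 3]
Event 7: LOCAL 2: VV[2][2]++ -> VV[2]=[2, 3, 4]
Event 1 stamp: [0, 0, 1]
Event 4 stamp: [2, 0, 0]
[0, 0, 1] <= [2, 0, 0]? False
[2, 0, 0] <= [0, 0, 1]? False
Relation: concurrent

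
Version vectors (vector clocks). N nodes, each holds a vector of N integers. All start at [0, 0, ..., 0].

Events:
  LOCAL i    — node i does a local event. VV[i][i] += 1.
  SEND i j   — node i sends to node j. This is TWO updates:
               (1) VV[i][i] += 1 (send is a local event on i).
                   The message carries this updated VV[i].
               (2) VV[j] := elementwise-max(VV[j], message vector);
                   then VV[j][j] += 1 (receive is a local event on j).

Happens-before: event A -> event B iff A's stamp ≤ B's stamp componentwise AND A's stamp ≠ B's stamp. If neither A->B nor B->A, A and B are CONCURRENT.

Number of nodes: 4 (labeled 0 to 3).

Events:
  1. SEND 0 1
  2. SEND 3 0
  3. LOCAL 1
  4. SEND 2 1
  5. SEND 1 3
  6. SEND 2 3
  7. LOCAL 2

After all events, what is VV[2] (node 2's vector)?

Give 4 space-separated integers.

Answer: 0 0 3 0

Derivation:
Initial: VV[0]=[0, 0, 0, 0]
Initial: VV[1]=[0, 0, 0, 0]
Initial: VV[2]=[0, 0, 0, 0]
Initial: VV[3]=[0, 0, 0, 0]
Event 1: SEND 0->1: VV[0][0]++ -> VV[0]=[1, 0, 0, 0], msg_vec=[1, 0, 0, 0]; VV[1]=max(VV[1],msg_vec) then VV[1][1]++ -> VV[1]=[1, 1, 0, 0]
Event 2: SEND 3->0: VV[3][3]++ -> VV[3]=[0, 0, 0, 1], msg_vec=[0, 0, 0, 1]; VV[0]=max(VV[0],msg_vec) then VV[0][0]++ -> VV[0]=[2, 0, 0, 1]
Event 3: LOCAL 1: VV[1][1]++ -> VV[1]=[1, 2, 0, 0]
Event 4: SEND 2->1: VV[2][2]++ -> VV[2]=[0, 0, 1, 0], msg_vec=[0, 0, 1, 0]; VV[1]=max(VV[1],msg_vec) then VV[1][1]++ -> VV[1]=[1, 3, 1, 0]
Event 5: SEND 1->3: VV[1][1]++ -> VV[1]=[1, 4, 1, 0], msg_vec=[1, 4, 1, 0]; VV[3]=max(VV[3],msg_vec) then VV[3][3]++ -> VV[3]=[1, 4, 1, 2]
Event 6: SEND 2->3: VV[2][2]++ -> VV[2]=[0, 0, 2, 0], msg_vec=[0, 0, 2, 0]; VV[3]=max(VV[3],msg_vec) then VV[3][3]++ -> VV[3]=[1, 4, 2, 3]
Event 7: LOCAL 2: VV[2][2]++ -> VV[2]=[0, 0, 3, 0]
Final vectors: VV[0]=[2, 0, 0, 1]; VV[1]=[1, 4, 1, 0]; VV[2]=[0, 0, 3, 0]; VV[3]=[1, 4, 2, 3]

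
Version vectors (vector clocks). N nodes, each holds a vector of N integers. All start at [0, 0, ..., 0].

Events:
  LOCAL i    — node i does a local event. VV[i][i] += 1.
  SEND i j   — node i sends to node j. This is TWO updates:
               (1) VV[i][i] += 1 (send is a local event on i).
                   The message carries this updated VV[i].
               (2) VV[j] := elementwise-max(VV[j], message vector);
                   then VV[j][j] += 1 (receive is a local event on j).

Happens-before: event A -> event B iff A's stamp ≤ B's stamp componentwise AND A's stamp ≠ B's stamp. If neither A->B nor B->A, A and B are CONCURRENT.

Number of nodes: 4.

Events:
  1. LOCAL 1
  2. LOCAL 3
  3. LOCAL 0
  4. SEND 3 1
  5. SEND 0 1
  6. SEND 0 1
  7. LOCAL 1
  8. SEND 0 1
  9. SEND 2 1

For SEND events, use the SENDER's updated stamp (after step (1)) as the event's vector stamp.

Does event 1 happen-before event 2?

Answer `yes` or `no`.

Answer: no

Derivation:
Initial: VV[0]=[0, 0, 0, 0]
Initial: VV[1]=[0, 0, 0, 0]
Initial: VV[2]=[0, 0, 0, 0]
Initial: VV[3]=[0, 0, 0, 0]
Event 1: LOCAL 1: VV[1][1]++ -> VV[1]=[0, 1, 0, 0]
Event 2: LOCAL 3: VV[3][3]++ -> VV[3]=[0, 0, 0, 1]
Event 3: LOCAL 0: VV[0][0]++ -> VV[0]=[1, 0, 0, 0]
Event 4: SEND 3->1: VV[3][3]++ -> VV[3]=[0, 0, 0, 2], msg_vec=[0, 0, 0, 2]; VV[1]=max(VV[1],msg_vec) then VV[1][1]++ -> VV[1]=[0, 2, 0, 2]
Event 5: SEND 0->1: VV[0][0]++ -> VV[0]=[2, 0, 0, 0], msg_vec=[2, 0, 0, 0]; VV[1]=max(VV[1],msg_vec) then VV[1][1]++ -> VV[1]=[2, 3, 0, 2]
Event 6: SEND 0->1: VV[0][0]++ -> VV[0]=[3, 0, 0, 0], msg_vec=[3, 0, 0, 0]; VV[1]=max(VV[1],msg_vec) then VV[1][1]++ -> VV[1]=[3, 4, 0, 2]
Event 7: LOCAL 1: VV[1][1]++ -> VV[1]=[3, 5, 0, 2]
Event 8: SEND 0->1: VV[0][0]++ -> VV[0]=[4, 0, 0, 0], msg_vec=[4, 0, 0, 0]; VV[1]=max(VV[1],msg_vec) then VV[1][1]++ -> VV[1]=[4, 6, 0, 2]
Event 9: SEND 2->1: VV[2][2]++ -> VV[2]=[0, 0, 1, 0], msg_vec=[0, 0, 1, 0]; VV[1]=max(VV[1],msg_vec) then VV[1][1]++ -> VV[1]=[4, 7, 1, 2]
Event 1 stamp: [0, 1, 0, 0]
Event 2 stamp: [0, 0, 0, 1]
[0, 1, 0, 0] <= [0, 0, 0, 1]? False. Equal? False. Happens-before: False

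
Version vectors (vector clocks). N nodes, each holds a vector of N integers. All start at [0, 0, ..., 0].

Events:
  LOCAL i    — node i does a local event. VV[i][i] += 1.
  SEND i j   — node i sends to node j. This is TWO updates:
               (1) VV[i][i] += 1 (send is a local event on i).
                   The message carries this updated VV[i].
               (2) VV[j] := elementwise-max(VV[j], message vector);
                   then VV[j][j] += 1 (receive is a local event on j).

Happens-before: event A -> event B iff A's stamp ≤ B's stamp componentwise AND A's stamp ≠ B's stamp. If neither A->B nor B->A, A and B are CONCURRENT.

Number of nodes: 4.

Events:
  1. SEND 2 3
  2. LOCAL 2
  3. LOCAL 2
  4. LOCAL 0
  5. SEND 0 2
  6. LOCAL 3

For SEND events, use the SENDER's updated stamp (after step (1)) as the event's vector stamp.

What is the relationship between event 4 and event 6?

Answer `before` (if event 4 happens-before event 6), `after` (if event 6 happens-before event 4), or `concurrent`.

Answer: concurrent

Derivation:
Initial: VV[0]=[0, 0, 0, 0]
Initial: VV[1]=[0, 0, 0, 0]
Initial: VV[2]=[0, 0, 0, 0]
Initial: VV[3]=[0, 0, 0, 0]
Event 1: SEND 2->3: VV[2][2]++ -> VV[2]=[0, 0, 1, 0], msg_vec=[0, 0, 1, 0]; VV[3]=max(VV[3],msg_vec) then VV[3][3]++ -> VV[3]=[0, 0, 1, 1]
Event 2: LOCAL 2: VV[2][2]++ -> VV[2]=[0, 0, 2, 0]
Event 3: LOCAL 2: VV[2][2]++ -> VV[2]=[0, 0, 3, 0]
Event 4: LOCAL 0: VV[0][0]++ -> VV[0]=[1, 0, 0, 0]
Event 5: SEND 0->2: VV[0][0]++ -> VV[0]=[2, 0, 0, 0], msg_vec=[2, 0, 0, 0]; VV[2]=max(VV[2],msg_vec) then VV[2][2]++ -> VV[2]=[2, 0, 4, 0]
Event 6: LOCAL 3: VV[3][3]++ -> VV[3]=[0, 0, 1, 2]
Event 4 stamp: [1, 0, 0, 0]
Event 6 stamp: [0, 0, 1, 2]
[1, 0, 0, 0] <= [0, 0, 1, 2]? False
[0, 0, 1, 2] <= [1, 0, 0, 0]? False
Relation: concurrent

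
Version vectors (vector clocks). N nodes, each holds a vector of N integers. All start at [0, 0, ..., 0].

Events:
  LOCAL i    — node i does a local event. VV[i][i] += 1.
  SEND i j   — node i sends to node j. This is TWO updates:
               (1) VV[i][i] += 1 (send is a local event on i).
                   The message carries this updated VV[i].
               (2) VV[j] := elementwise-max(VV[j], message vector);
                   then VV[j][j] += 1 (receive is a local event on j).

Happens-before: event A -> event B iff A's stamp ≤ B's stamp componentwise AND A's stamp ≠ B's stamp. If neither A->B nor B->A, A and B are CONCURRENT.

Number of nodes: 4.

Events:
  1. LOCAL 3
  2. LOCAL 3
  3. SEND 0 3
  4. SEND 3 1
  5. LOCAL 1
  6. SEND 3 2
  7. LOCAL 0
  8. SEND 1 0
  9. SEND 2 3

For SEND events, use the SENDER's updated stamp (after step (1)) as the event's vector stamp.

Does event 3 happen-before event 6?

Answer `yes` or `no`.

Initial: VV[0]=[0, 0, 0, 0]
Initial: VV[1]=[0, 0, 0, 0]
Initial: VV[2]=[0, 0, 0, 0]
Initial: VV[3]=[0, 0, 0, 0]
Event 1: LOCAL 3: VV[3][3]++ -> VV[3]=[0, 0, 0, 1]
Event 2: LOCAL 3: VV[3][3]++ -> VV[3]=[0, 0, 0, 2]
Event 3: SEND 0->3: VV[0][0]++ -> VV[0]=[1, 0, 0, 0], msg_vec=[1, 0, 0, 0]; VV[3]=max(VV[3],msg_vec) then VV[3][3]++ -> VV[3]=[1, 0, 0, 3]
Event 4: SEND 3->1: VV[3][3]++ -> VV[3]=[1, 0, 0, 4], msg_vec=[1, 0, 0, 4]; VV[1]=max(VV[1],msg_vec) then VV[1][1]++ -> VV[1]=[1, 1, 0, 4]
Event 5: LOCAL 1: VV[1][1]++ -> VV[1]=[1, 2, 0, 4]
Event 6: SEND 3->2: VV[3][3]++ -> VV[3]=[1, 0, 0, 5], msg_vec=[1, 0, 0, 5]; VV[2]=max(VV[2],msg_vec) then VV[2][2]++ -> VV[2]=[1, 0, 1, 5]
Event 7: LOCAL 0: VV[0][0]++ -> VV[0]=[2, 0, 0, 0]
Event 8: SEND 1->0: VV[1][1]++ -> VV[1]=[1, 3, 0, 4], msg_vec=[1, 3, 0, 4]; VV[0]=max(VV[0],msg_vec) then VV[0][0]++ -> VV[0]=[3, 3, 0, 4]
Event 9: SEND 2->3: VV[2][2]++ -> VV[2]=[1, 0, 2, 5], msg_vec=[1, 0, 2, 5]; VV[3]=max(VV[3],msg_vec) then VV[3][3]++ -> VV[3]=[1, 0, 2, 6]
Event 3 stamp: [1, 0, 0, 0]
Event 6 stamp: [1, 0, 0, 5]
[1, 0, 0, 0] <= [1, 0, 0, 5]? True. Equal? False. Happens-before: True

Answer: yes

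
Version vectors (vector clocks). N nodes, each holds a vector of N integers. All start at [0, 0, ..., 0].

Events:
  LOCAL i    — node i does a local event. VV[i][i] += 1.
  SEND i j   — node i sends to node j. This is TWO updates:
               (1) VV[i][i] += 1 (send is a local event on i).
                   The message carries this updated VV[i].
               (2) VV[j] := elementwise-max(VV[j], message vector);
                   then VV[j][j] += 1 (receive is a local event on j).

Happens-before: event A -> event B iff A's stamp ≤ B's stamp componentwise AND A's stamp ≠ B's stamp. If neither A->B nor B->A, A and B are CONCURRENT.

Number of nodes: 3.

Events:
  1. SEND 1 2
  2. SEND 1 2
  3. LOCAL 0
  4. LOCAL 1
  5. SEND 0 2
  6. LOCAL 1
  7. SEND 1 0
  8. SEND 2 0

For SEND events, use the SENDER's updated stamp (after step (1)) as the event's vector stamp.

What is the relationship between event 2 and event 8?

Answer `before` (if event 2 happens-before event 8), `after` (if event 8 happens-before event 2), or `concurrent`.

Initial: VV[0]=[0, 0, 0]
Initial: VV[1]=[0, 0, 0]
Initial: VV[2]=[0, 0, 0]
Event 1: SEND 1->2: VV[1][1]++ -> VV[1]=[0, 1, 0], msg_vec=[0, 1, 0]; VV[2]=max(VV[2],msg_vec) then VV[2][2]++ -> VV[2]=[0, 1, 1]
Event 2: SEND 1->2: VV[1][1]++ -> VV[1]=[0, 2, 0], msg_vec=[0, 2, 0]; VV[2]=max(VV[2],msg_vec) then VV[2][2]++ -> VV[2]=[0, 2, 2]
Event 3: LOCAL 0: VV[0][0]++ -> VV[0]=[1, 0, 0]
Event 4: LOCAL 1: VV[1][1]++ -> VV[1]=[0, 3, 0]
Event 5: SEND 0->2: VV[0][0]++ -> VV[0]=[2, 0, 0], msg_vec=[2, 0, 0]; VV[2]=max(VV[2],msg_vec) then VV[2][2]++ -> VV[2]=[2, 2, 3]
Event 6: LOCAL 1: VV[1][1]++ -> VV[1]=[0, 4, 0]
Event 7: SEND 1->0: VV[1][1]++ -> VV[1]=[0, 5, 0], msg_vec=[0, 5, 0]; VV[0]=max(VV[0],msg_vec) then VV[0][0]++ -> VV[0]=[3, 5, 0]
Event 8: SEND 2->0: VV[2][2]++ -> VV[2]=[2, 2, 4], msg_vec=[2, 2, 4]; VV[0]=max(VV[0],msg_vec) then VV[0][0]++ -> VV[0]=[4, 5, 4]
Event 2 stamp: [0, 2, 0]
Event 8 stamp: [2, 2, 4]
[0, 2, 0] <= [2, 2, 4]? True
[2, 2, 4] <= [0, 2, 0]? False
Relation: before

Answer: before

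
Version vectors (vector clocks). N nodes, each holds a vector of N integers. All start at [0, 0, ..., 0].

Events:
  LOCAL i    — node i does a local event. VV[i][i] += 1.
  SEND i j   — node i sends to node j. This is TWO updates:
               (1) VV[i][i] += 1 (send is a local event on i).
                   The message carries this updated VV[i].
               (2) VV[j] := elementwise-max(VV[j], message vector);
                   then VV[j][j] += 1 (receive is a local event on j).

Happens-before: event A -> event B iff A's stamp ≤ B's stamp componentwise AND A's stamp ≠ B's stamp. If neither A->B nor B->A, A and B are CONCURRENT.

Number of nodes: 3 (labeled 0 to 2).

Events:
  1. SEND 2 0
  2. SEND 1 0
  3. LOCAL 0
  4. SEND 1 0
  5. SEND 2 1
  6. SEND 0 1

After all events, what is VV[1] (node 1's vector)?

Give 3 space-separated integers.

Answer: 5 4 2

Derivation:
Initial: VV[0]=[0, 0, 0]
Initial: VV[1]=[0, 0, 0]
Initial: VV[2]=[0, 0, 0]
Event 1: SEND 2->0: VV[2][2]++ -> VV[2]=[0, 0, 1], msg_vec=[0, 0, 1]; VV[0]=max(VV[0],msg_vec) then VV[0][0]++ -> VV[0]=[1, 0, 1]
Event 2: SEND 1->0: VV[1][1]++ -> VV[1]=[0, 1, 0], msg_vec=[0, 1, 0]; VV[0]=max(VV[0],msg_vec) then VV[0][0]++ -> VV[0]=[2, 1, 1]
Event 3: LOCAL 0: VV[0][0]++ -> VV[0]=[3, 1, 1]
Event 4: SEND 1->0: VV[1][1]++ -> VV[1]=[0, 2, 0], msg_vec=[0, 2, 0]; VV[0]=max(VV[0],msg_vec) then VV[0][0]++ -> VV[0]=[4, 2, 1]
Event 5: SEND 2->1: VV[2][2]++ -> VV[2]=[0, 0, 2], msg_vec=[0, 0, 2]; VV[1]=max(VV[1],msg_vec) then VV[1][1]++ -> VV[1]=[0, 3, 2]
Event 6: SEND 0->1: VV[0][0]++ -> VV[0]=[5, 2, 1], msg_vec=[5, 2, 1]; VV[1]=max(VV[1],msg_vec) then VV[1][1]++ -> VV[1]=[5, 4, 2]
Final vectors: VV[0]=[5, 2, 1]; VV[1]=[5, 4, 2]; VV[2]=[0, 0, 2]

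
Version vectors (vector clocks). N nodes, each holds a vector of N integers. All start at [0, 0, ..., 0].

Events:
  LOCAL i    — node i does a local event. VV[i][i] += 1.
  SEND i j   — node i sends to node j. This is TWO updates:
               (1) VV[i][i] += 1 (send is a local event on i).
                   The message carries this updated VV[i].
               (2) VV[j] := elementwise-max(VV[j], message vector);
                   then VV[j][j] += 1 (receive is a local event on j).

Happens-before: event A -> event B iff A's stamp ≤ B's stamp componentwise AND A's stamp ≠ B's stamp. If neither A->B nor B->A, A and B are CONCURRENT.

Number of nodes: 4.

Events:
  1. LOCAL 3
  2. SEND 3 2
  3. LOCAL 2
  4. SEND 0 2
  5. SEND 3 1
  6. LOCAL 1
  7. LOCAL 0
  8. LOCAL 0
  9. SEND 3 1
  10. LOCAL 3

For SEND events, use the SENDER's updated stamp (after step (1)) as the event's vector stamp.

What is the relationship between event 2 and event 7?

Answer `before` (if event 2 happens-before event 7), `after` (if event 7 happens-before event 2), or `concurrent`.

Initial: VV[0]=[0, 0, 0, 0]
Initial: VV[1]=[0, 0, 0, 0]
Initial: VV[2]=[0, 0, 0, 0]
Initial: VV[3]=[0, 0, 0, 0]
Event 1: LOCAL 3: VV[3][3]++ -> VV[3]=[0, 0, 0, 1]
Event 2: SEND 3->2: VV[3][3]++ -> VV[3]=[0, 0, 0, 2], msg_vec=[0, 0, 0, 2]; VV[2]=max(VV[2],msg_vec) then VV[2][2]++ -> VV[2]=[0, 0, 1, 2]
Event 3: LOCAL 2: VV[2][2]++ -> VV[2]=[0, 0, 2, 2]
Event 4: SEND 0->2: VV[0][0]++ -> VV[0]=[1, 0, 0, 0], msg_vec=[1, 0, 0, 0]; VV[2]=max(VV[2],msg_vec) then VV[2][2]++ -> VV[2]=[1, 0, 3, 2]
Event 5: SEND 3->1: VV[3][3]++ -> VV[3]=[0, 0, 0, 3], msg_vec=[0, 0, 0, 3]; VV[1]=max(VV[1],msg_vec) then VV[1][1]++ -> VV[1]=[0, 1, 0, 3]
Event 6: LOCAL 1: VV[1][1]++ -> VV[1]=[0, 2, 0, 3]
Event 7: LOCAL 0: VV[0][0]++ -> VV[0]=[2, 0, 0, 0]
Event 8: LOCAL 0: VV[0][0]++ -> VV[0]=[3, 0, 0, 0]
Event 9: SEND 3->1: VV[3][3]++ -> VV[3]=[0, 0, 0, 4], msg_vec=[0, 0, 0, 4]; VV[1]=max(VV[1],msg_vec) then VV[1][1]++ -> VV[1]=[0, 3, 0, 4]
Event 10: LOCAL 3: VV[3][3]++ -> VV[3]=[0, 0, 0, 5]
Event 2 stamp: [0, 0, 0, 2]
Event 7 stamp: [2, 0, 0, 0]
[0, 0, 0, 2] <= [2, 0, 0, 0]? False
[2, 0, 0, 0] <= [0, 0, 0, 2]? False
Relation: concurrent

Answer: concurrent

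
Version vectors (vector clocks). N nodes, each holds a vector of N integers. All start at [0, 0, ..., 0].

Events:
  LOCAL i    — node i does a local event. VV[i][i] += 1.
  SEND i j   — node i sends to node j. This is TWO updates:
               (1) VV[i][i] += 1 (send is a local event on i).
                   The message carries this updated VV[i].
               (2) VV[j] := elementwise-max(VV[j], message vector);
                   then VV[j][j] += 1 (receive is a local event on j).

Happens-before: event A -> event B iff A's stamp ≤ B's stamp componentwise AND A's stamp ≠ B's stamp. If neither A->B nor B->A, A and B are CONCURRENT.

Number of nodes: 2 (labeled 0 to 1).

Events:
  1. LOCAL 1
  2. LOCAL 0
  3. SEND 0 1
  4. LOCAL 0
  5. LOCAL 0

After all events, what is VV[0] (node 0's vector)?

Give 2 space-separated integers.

Initial: VV[0]=[0, 0]
Initial: VV[1]=[0, 0]
Event 1: LOCAL 1: VV[1][1]++ -> VV[1]=[0, 1]
Event 2: LOCAL 0: VV[0][0]++ -> VV[0]=[1, 0]
Event 3: SEND 0->1: VV[0][0]++ -> VV[0]=[2, 0], msg_vec=[2, 0]; VV[1]=max(VV[1],msg_vec) then VV[1][1]++ -> VV[1]=[2, 2]
Event 4: LOCAL 0: VV[0][0]++ -> VV[0]=[3, 0]
Event 5: LOCAL 0: VV[0][0]++ -> VV[0]=[4, 0]
Final vectors: VV[0]=[4, 0]; VV[1]=[2, 2]

Answer: 4 0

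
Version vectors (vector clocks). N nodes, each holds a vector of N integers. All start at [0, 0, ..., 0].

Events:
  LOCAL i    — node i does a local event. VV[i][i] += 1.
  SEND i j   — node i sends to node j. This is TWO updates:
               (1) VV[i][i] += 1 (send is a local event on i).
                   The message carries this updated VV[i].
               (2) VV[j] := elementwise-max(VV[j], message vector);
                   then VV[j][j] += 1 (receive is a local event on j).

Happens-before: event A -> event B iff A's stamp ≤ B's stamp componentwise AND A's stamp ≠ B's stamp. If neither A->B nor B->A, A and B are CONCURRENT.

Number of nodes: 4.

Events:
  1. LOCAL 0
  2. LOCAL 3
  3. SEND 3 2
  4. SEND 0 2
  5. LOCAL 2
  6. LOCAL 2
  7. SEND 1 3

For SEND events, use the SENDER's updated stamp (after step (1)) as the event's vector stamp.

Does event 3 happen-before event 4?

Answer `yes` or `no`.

Initial: VV[0]=[0, 0, 0, 0]
Initial: VV[1]=[0, 0, 0, 0]
Initial: VV[2]=[0, 0, 0, 0]
Initial: VV[3]=[0, 0, 0, 0]
Event 1: LOCAL 0: VV[0][0]++ -> VV[0]=[1, 0, 0, 0]
Event 2: LOCAL 3: VV[3][3]++ -> VV[3]=[0, 0, 0, 1]
Event 3: SEND 3->2: VV[3][3]++ -> VV[3]=[0, 0, 0, 2], msg_vec=[0, 0, 0, 2]; VV[2]=max(VV[2],msg_vec) then VV[2][2]++ -> VV[2]=[0, 0, 1, 2]
Event 4: SEND 0->2: VV[0][0]++ -> VV[0]=[2, 0, 0, 0], msg_vec=[2, 0, 0, 0]; VV[2]=max(VV[2],msg_vec) then VV[2][2]++ -> VV[2]=[2, 0, 2, 2]
Event 5: LOCAL 2: VV[2][2]++ -> VV[2]=[2, 0, 3, 2]
Event 6: LOCAL 2: VV[2][2]++ -> VV[2]=[2, 0, 4, 2]
Event 7: SEND 1->3: VV[1][1]++ -> VV[1]=[0, 1, 0, 0], msg_vec=[0, 1, 0, 0]; VV[3]=max(VV[3],msg_vec) then VV[3][3]++ -> VV[3]=[0, 1, 0, 3]
Event 3 stamp: [0, 0, 0, 2]
Event 4 stamp: [2, 0, 0, 0]
[0, 0, 0, 2] <= [2, 0, 0, 0]? False. Equal? False. Happens-before: False

Answer: no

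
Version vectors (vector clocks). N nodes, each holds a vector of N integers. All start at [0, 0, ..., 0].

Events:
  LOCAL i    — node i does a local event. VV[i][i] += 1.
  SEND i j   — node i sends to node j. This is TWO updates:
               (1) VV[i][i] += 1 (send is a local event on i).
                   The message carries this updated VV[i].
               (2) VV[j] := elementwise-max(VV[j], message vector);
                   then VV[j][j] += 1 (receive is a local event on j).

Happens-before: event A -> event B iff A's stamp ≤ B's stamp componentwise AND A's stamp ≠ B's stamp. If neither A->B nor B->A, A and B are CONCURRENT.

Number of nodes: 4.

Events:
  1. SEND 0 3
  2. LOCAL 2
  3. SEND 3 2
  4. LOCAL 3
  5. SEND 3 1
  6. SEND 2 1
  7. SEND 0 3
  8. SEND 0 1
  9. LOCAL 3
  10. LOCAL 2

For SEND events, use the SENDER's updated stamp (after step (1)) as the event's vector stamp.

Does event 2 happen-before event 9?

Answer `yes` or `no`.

Answer: no

Derivation:
Initial: VV[0]=[0, 0, 0, 0]
Initial: VV[1]=[0, 0, 0, 0]
Initial: VV[2]=[0, 0, 0, 0]
Initial: VV[3]=[0, 0, 0, 0]
Event 1: SEND 0->3: VV[0][0]++ -> VV[0]=[1, 0, 0, 0], msg_vec=[1, 0, 0, 0]; VV[3]=max(VV[3],msg_vec) then VV[3][3]++ -> VV[3]=[1, 0, 0, 1]
Event 2: LOCAL 2: VV[2][2]++ -> VV[2]=[0, 0, 1, 0]
Event 3: SEND 3->2: VV[3][3]++ -> VV[3]=[1, 0, 0, 2], msg_vec=[1, 0, 0, 2]; VV[2]=max(VV[2],msg_vec) then VV[2][2]++ -> VV[2]=[1, 0, 2, 2]
Event 4: LOCAL 3: VV[3][3]++ -> VV[3]=[1, 0, 0, 3]
Event 5: SEND 3->1: VV[3][3]++ -> VV[3]=[1, 0, 0, 4], msg_vec=[1, 0, 0, 4]; VV[1]=max(VV[1],msg_vec) then VV[1][1]++ -> VV[1]=[1, 1, 0, 4]
Event 6: SEND 2->1: VV[2][2]++ -> VV[2]=[1, 0, 3, 2], msg_vec=[1, 0, 3, 2]; VV[1]=max(VV[1],msg_vec) then VV[1][1]++ -> VV[1]=[1, 2, 3, 4]
Event 7: SEND 0->3: VV[0][0]++ -> VV[0]=[2, 0, 0, 0], msg_vec=[2, 0, 0, 0]; VV[3]=max(VV[3],msg_vec) then VV[3][3]++ -> VV[3]=[2, 0, 0, 5]
Event 8: SEND 0->1: VV[0][0]++ -> VV[0]=[3, 0, 0, 0], msg_vec=[3, 0, 0, 0]; VV[1]=max(VV[1],msg_vec) then VV[1][1]++ -> VV[1]=[3, 3, 3, 4]
Event 9: LOCAL 3: VV[3][3]++ -> VV[3]=[2, 0, 0, 6]
Event 10: LOCAL 2: VV[2][2]++ -> VV[2]=[1, 0, 4, 2]
Event 2 stamp: [0, 0, 1, 0]
Event 9 stamp: [2, 0, 0, 6]
[0, 0, 1, 0] <= [2, 0, 0, 6]? False. Equal? False. Happens-before: False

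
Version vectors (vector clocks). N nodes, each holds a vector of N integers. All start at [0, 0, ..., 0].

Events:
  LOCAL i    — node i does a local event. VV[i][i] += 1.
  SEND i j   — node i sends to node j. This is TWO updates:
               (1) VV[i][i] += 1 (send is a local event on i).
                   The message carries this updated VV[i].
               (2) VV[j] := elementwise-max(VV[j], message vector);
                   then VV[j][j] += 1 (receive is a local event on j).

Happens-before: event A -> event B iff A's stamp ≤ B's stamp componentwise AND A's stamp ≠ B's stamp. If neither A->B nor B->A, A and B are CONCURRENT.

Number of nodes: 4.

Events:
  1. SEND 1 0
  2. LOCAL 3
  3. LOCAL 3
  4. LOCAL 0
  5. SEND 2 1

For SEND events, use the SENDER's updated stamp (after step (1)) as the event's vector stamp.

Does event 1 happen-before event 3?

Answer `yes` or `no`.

Initial: VV[0]=[0, 0, 0, 0]
Initial: VV[1]=[0, 0, 0, 0]
Initial: VV[2]=[0, 0, 0, 0]
Initial: VV[3]=[0, 0, 0, 0]
Event 1: SEND 1->0: VV[1][1]++ -> VV[1]=[0, 1, 0, 0], msg_vec=[0, 1, 0, 0]; VV[0]=max(VV[0],msg_vec) then VV[0][0]++ -> VV[0]=[1, 1, 0, 0]
Event 2: LOCAL 3: VV[3][3]++ -> VV[3]=[0, 0, 0, 1]
Event 3: LOCAL 3: VV[3][3]++ -> VV[3]=[0, 0, 0, 2]
Event 4: LOCAL 0: VV[0][0]++ -> VV[0]=[2, 1, 0, 0]
Event 5: SEND 2->1: VV[2][2]++ -> VV[2]=[0, 0, 1, 0], msg_vec=[0, 0, 1, 0]; VV[1]=max(VV[1],msg_vec) then VV[1][1]++ -> VV[1]=[0, 2, 1, 0]
Event 1 stamp: [0, 1, 0, 0]
Event 3 stamp: [0, 0, 0, 2]
[0, 1, 0, 0] <= [0, 0, 0, 2]? False. Equal? False. Happens-before: False

Answer: no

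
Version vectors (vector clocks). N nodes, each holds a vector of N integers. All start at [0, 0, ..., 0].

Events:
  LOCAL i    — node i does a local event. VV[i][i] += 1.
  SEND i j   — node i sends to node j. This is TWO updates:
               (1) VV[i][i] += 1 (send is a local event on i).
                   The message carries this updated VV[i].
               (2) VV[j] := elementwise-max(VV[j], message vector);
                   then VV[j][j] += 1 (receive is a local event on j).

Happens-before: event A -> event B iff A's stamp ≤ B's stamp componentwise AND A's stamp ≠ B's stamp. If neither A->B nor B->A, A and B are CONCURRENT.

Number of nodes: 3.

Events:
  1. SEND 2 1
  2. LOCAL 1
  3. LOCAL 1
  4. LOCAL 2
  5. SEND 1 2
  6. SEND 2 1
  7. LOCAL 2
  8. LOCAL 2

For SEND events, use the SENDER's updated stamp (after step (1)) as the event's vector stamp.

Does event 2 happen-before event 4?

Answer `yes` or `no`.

Initial: VV[0]=[0, 0, 0]
Initial: VV[1]=[0, 0, 0]
Initial: VV[2]=[0, 0, 0]
Event 1: SEND 2->1: VV[2][2]++ -> VV[2]=[0, 0, 1], msg_vec=[0, 0, 1]; VV[1]=max(VV[1],msg_vec) then VV[1][1]++ -> VV[1]=[0, 1, 1]
Event 2: LOCAL 1: VV[1][1]++ -> VV[1]=[0, 2, 1]
Event 3: LOCAL 1: VV[1][1]++ -> VV[1]=[0, 3, 1]
Event 4: LOCAL 2: VV[2][2]++ -> VV[2]=[0, 0, 2]
Event 5: SEND 1->2: VV[1][1]++ -> VV[1]=[0, 4, 1], msg_vec=[0, 4, 1]; VV[2]=max(VV[2],msg_vec) then VV[2][2]++ -> VV[2]=[0, 4, 3]
Event 6: SEND 2->1: VV[2][2]++ -> VV[2]=[0, 4, 4], msg_vec=[0, 4, 4]; VV[1]=max(VV[1],msg_vec) then VV[1][1]++ -> VV[1]=[0, 5, 4]
Event 7: LOCAL 2: VV[2][2]++ -> VV[2]=[0, 4, 5]
Event 8: LOCAL 2: VV[2][2]++ -> VV[2]=[0, 4, 6]
Event 2 stamp: [0, 2, 1]
Event 4 stamp: [0, 0, 2]
[0, 2, 1] <= [0, 0, 2]? False. Equal? False. Happens-before: False

Answer: no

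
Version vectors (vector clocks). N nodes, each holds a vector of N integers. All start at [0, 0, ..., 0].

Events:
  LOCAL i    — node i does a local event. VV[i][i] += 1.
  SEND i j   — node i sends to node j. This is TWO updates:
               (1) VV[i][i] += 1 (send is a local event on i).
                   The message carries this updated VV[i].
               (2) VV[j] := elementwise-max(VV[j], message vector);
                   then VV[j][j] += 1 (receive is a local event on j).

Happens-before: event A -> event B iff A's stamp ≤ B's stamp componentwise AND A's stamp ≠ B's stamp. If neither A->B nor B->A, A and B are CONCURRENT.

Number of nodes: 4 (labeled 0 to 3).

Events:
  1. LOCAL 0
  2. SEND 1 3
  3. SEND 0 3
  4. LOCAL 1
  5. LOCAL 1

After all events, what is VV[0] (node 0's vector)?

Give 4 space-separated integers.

Answer: 2 0 0 0

Derivation:
Initial: VV[0]=[0, 0, 0, 0]
Initial: VV[1]=[0, 0, 0, 0]
Initial: VV[2]=[0, 0, 0, 0]
Initial: VV[3]=[0, 0, 0, 0]
Event 1: LOCAL 0: VV[0][0]++ -> VV[0]=[1, 0, 0, 0]
Event 2: SEND 1->3: VV[1][1]++ -> VV[1]=[0, 1, 0, 0], msg_vec=[0, 1, 0, 0]; VV[3]=max(VV[3],msg_vec) then VV[3][3]++ -> VV[3]=[0, 1, 0, 1]
Event 3: SEND 0->3: VV[0][0]++ -> VV[0]=[2, 0, 0, 0], msg_vec=[2, 0, 0, 0]; VV[3]=max(VV[3],msg_vec) then VV[3][3]++ -> VV[3]=[2, 1, 0, 2]
Event 4: LOCAL 1: VV[1][1]++ -> VV[1]=[0, 2, 0, 0]
Event 5: LOCAL 1: VV[1][1]++ -> VV[1]=[0, 3, 0, 0]
Final vectors: VV[0]=[2, 0, 0, 0]; VV[1]=[0, 3, 0, 0]; VV[2]=[0, 0, 0, 0]; VV[3]=[2, 1, 0, 2]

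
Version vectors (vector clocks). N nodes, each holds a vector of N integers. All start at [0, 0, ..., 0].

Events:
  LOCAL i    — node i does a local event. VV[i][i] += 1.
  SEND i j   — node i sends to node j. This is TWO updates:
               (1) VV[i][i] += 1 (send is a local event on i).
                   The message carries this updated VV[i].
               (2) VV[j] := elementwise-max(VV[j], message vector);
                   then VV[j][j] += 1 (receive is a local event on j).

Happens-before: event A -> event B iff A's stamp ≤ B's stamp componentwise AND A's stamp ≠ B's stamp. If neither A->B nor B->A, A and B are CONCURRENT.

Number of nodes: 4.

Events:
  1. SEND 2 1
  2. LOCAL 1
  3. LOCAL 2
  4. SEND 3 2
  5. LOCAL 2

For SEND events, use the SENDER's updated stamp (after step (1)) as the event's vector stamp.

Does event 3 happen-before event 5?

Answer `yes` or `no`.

Answer: yes

Derivation:
Initial: VV[0]=[0, 0, 0, 0]
Initial: VV[1]=[0, 0, 0, 0]
Initial: VV[2]=[0, 0, 0, 0]
Initial: VV[3]=[0, 0, 0, 0]
Event 1: SEND 2->1: VV[2][2]++ -> VV[2]=[0, 0, 1, 0], msg_vec=[0, 0, 1, 0]; VV[1]=max(VV[1],msg_vec) then VV[1][1]++ -> VV[1]=[0, 1, 1, 0]
Event 2: LOCAL 1: VV[1][1]++ -> VV[1]=[0, 2, 1, 0]
Event 3: LOCAL 2: VV[2][2]++ -> VV[2]=[0, 0, 2, 0]
Event 4: SEND 3->2: VV[3][3]++ -> VV[3]=[0, 0, 0, 1], msg_vec=[0, 0, 0, 1]; VV[2]=max(VV[2],msg_vec) then VV[2][2]++ -> VV[2]=[0, 0, 3, 1]
Event 5: LOCAL 2: VV[2][2]++ -> VV[2]=[0, 0, 4, 1]
Event 3 stamp: [0, 0, 2, 0]
Event 5 stamp: [0, 0, 4, 1]
[0, 0, 2, 0] <= [0, 0, 4, 1]? True. Equal? False. Happens-before: True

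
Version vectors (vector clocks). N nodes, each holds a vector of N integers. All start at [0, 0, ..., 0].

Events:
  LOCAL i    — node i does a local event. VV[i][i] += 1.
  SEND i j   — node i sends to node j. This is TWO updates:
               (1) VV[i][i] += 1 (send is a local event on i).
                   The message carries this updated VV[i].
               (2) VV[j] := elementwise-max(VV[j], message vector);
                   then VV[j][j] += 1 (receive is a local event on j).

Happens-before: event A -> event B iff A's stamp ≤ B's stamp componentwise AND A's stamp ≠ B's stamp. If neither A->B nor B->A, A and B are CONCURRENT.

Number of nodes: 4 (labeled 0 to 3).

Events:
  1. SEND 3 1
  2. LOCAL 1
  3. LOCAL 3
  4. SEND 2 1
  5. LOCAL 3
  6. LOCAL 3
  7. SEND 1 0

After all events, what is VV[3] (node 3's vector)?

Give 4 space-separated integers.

Initial: VV[0]=[0, 0, 0, 0]
Initial: VV[1]=[0, 0, 0, 0]
Initial: VV[2]=[0, 0, 0, 0]
Initial: VV[3]=[0, 0, 0, 0]
Event 1: SEND 3->1: VV[3][3]++ -> VV[3]=[0, 0, 0, 1], msg_vec=[0, 0, 0, 1]; VV[1]=max(VV[1],msg_vec) then VV[1][1]++ -> VV[1]=[0, 1, 0, 1]
Event 2: LOCAL 1: VV[1][1]++ -> VV[1]=[0, 2, 0, 1]
Event 3: LOCAL 3: VV[3][3]++ -> VV[3]=[0, 0, 0, 2]
Event 4: SEND 2->1: VV[2][2]++ -> VV[2]=[0, 0, 1, 0], msg_vec=[0, 0, 1, 0]; VV[1]=max(VV[1],msg_vec) then VV[1][1]++ -> VV[1]=[0, 3, 1, 1]
Event 5: LOCAL 3: VV[3][3]++ -> VV[3]=[0, 0, 0, 3]
Event 6: LOCAL 3: VV[3][3]++ -> VV[3]=[0, 0, 0, 4]
Event 7: SEND 1->0: VV[1][1]++ -> VV[1]=[0, 4, 1, 1], msg_vec=[0, 4, 1, 1]; VV[0]=max(VV[0],msg_vec) then VV[0][0]++ -> VV[0]=[1, 4, 1, 1]
Final vectors: VV[0]=[1, 4, 1, 1]; VV[1]=[0, 4, 1, 1]; VV[2]=[0, 0, 1, 0]; VV[3]=[0, 0, 0, 4]

Answer: 0 0 0 4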